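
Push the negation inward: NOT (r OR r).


De Morgan: the negation of a disjunction is the conjunction of the negations.
Distribute NOT across OR, flipping it to AND, and negate each literal.

(NOT r) AND (NOT r)


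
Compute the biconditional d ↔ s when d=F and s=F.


Biconditional is true when both operands have the same truth value.
Substitute: d=F, s=F.
F ↔ F evaluates to T.

T


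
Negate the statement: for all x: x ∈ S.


¬(for all x: φ) = there exists x: ¬φ, and ¬(there exists x: φ) = for all x: ¬φ.
Apply to the universal statement.

there exists x: NOT(x ∈ S)


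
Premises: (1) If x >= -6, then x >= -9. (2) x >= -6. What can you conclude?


Modus ponens: from (P → Q) and P, infer Q.
P = 'x >= -6' is asserted, and P → Q holds, so Q follows.

x >= -9.


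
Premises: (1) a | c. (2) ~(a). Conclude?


Disjunctive syllogism: from (P ∨ Q) and ¬P, infer Q.
One disjunct, 'a', is ruled out; the other must hold.

c


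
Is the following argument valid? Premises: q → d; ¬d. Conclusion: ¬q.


This matches the form of modus tollens: the conclusion follows in every model of the premises.

Valid.


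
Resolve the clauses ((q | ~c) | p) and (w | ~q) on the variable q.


The clauses contain complementary literals q and ~q.
Resolution eliminates this pair and disjoins the remaining literals (merging duplicates).

((~c | p) | w)


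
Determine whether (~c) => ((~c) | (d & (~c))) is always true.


Build the truth table over {c, d}:
c | d | φ
---------
False | False | True
True | False | True
False | True | True
True | True | True
Every row evaluates to true.

Yes, it is a tautology.


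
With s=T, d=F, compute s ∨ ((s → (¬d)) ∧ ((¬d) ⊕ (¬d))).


Substitute s=T, d=F:
¬d = T
s → (¬d) = T → T = T
¬d = T
¬d = T
(¬d) ⊕ (¬d) = T ⊕ T = F
(s → (¬d)) ∧ ((¬d) ⊕ (¬d)) = T ∧ F = F
s ∨ ((s → (¬d)) ∧ ((¬d) ⊕ (¬d))) = T ∨ F = T

T


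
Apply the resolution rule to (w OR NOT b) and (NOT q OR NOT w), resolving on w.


The clauses contain complementary literals w and NOTw.
Resolution eliminates this pair and disjoins the remaining literals (merging duplicates).

(NOT b OR NOT q)


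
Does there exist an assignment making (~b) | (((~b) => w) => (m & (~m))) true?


Search for a satisfying assignment over {b, m, w}.
Try b=False, m=False, w=False: the formula evaluates to True.
A satisfying assignment exists.

Satisfiable.


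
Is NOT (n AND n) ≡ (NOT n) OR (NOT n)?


Compare truth tables:
n | φ | ψ
---------
F | T | T
T | F | F
The columns φ and ψ agree on every row.

Yes, they are logically equivalent.


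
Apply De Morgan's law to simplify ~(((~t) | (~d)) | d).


De Morgan: the negation of a disjunction is the conjunction of the negations.
Distribute ~ across |, flipping it to &, and negate each literal.

(t & d) & (~d)


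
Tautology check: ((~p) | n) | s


Build the truth table over {n, p, s}:
n | p | s | φ
-------------
False | False | False | True
True | False | False | True
False | True | False | False
True | True | False | True
False | False | True | True
True | False | True | True
False | True | True | True
True | True | True | True
Counterexample at row 3: with n=False, p=True, s=False, the formula is False.

No, it is not a tautology.


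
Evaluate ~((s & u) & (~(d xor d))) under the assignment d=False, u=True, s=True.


Substitute d=False, u=True, s=True:
s & u = True & True = True
d xor d = False xor False = False
~(d xor d) = True
(s & u) & (~(d xor d)) = True & True = True
~((s & u) & (~(d xor d))) = False

False


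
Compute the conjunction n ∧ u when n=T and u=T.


Conjunction is true only when both operands are true.
Substitute: n=T, u=T.
T ∧ T evaluates to T.

T


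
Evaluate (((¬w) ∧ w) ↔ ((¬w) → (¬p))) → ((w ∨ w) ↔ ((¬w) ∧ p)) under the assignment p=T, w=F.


Substitute p=T, w=F:
… (earlier sub-steps elided)
(¬w) ∧ w = T ∧ F = F
¬w = T
¬p = F
(¬w) → (¬p) = T → F = F
((¬w) ∧ w) ↔ ((¬w) → (¬p)) = F ↔ F = T
w ∨ w = F ∨ F = F
¬w = T
(¬w) ∧ p = T ∧ T = T
(w ∨ w) ↔ ((¬w) ∧ p) = F ↔ T = F
(((¬w) ∧ w) ↔ ((¬w) → (¬p))) → ((w ∨ w) ↔ ((¬w) ∧ p)) = T → F = F

F


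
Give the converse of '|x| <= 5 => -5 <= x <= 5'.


The converse of (P → Q) is (Q → P). It is not in general equivalent to the original.
Here P = '|x| <= 5' and Q = '-5 <= x <= 5'.

If -5 <= x <= 5, then |x| <= 5.


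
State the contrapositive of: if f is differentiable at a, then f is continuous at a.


The contrapositive of (P → Q) is (¬Q → ¬P); it is logically equivalent to the original.
Here P = 'f is differentiable at a' and Q = 'f is continuous at a'.

If not (f is continuous at a), then not (f is differentiable at a).


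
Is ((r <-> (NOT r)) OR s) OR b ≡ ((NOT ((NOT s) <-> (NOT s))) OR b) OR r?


Compare truth tables:
b | r | s | φ | ψ
-----------------
F | F | F | F | F
T | F | F | T | T
F | T | F | F | T
T | T | F | T | T
F | F | T | T | F
T | F | T | T | T
F | T | T | T | T
T | T | T | T | T
They differ at row 3 (b=F, r=T, s=F): φ=F but ψ=T.

No, they are not logically equivalent.


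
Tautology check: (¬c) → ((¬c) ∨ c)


Build the truth table over {c}:
c | φ
-----
F | T
T | T
Every row evaluates to true.

Yes, it is a tautology.


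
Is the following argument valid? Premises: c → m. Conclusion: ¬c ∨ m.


This matches the form of material implication: the conclusion follows in every model of the premises.

Valid.


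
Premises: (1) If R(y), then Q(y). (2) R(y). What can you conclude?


Modus ponens: from (P → Q) and P, infer Q.
P = 'R(y)' is asserted, and P → Q holds, so Q follows.

Q(y).


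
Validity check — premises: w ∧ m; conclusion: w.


This matches the form of conjunction elimination: the conclusion follows in every model of the premises.

Valid.


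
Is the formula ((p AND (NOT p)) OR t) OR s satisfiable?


Search for a satisfying assignment over {p, s, t}.
Try p=F, s=T, t=F: the formula evaluates to T.
A satisfying assignment exists.

Satisfiable.


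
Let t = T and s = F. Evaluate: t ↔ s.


Biconditional is true when both operands have the same truth value.
Substitute: t=T, s=F.
T ↔ F evaluates to F.

F


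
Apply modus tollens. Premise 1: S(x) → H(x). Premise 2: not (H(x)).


Modus tollens: from (P → Q) and ¬Q, infer ¬P.
Q = 'H(x)' is denied; since P → Q, P must also fail.

Not (S(x)).


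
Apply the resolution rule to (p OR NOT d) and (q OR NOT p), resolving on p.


The clauses contain complementary literals p and NOTp.
Resolution eliminates this pair and disjoins the remaining literals (merging duplicates).

(NOT d OR q)


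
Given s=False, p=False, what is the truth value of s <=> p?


Biconditional is true when both operands have the same truth value.
Substitute: s=False, p=False.
False <=> False evaluates to True.

True


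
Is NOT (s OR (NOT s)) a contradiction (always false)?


Truth table over {s}:
s | φ
-----
F | F
T | F
Every row is false.

Yes, it is a contradiction.


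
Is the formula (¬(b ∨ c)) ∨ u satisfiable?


Search for a satisfying assignment over {b, c, u}.
Try b=F, c=F, u=F: the formula evaluates to T.
A satisfying assignment exists.

Satisfiable.


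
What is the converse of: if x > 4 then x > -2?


The converse of (P → Q) is (Q → P). It is not in general equivalent to the original.
Here P = 'x > 4' and Q = 'x > -2'.

If x > -2, then x > 4.


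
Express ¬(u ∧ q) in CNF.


Step 1: Apply De Morgan: ¬(u ∧ q) = ¬u ∨ ¬q.

(¬u) ∨ (¬q)


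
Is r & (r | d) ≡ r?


Compare truth tables:
d | r | φ | ψ
-------------
False | False | False | False
True | False | False | False
False | True | True | True
True | True | True | True
The columns φ and ψ agree on every row.

Yes, they are logically equivalent.


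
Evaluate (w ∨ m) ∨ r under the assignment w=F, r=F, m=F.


Substitute w=F, r=F, m=F:
w ∨ m = F ∨ F = F
(w ∨ m) ∨ r = F ∨ F = F

F


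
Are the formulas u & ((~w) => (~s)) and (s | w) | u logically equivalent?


Compare truth tables:
s | u | w | φ | ψ
-----------------
False | False | False | False | False
True | False | False | False | True
False | True | False | True | True
True | True | False | False | True
False | False | True | False | True
True | False | True | False | True
False | True | True | True | True
True | True | True | True | True
They differ at row 2 (s=True, u=False, w=False): φ=False but ψ=True.

No, they are not logically equivalent.


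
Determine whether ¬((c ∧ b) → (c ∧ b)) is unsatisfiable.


Truth table over {b, c}:
b | c | φ
---------
F | F | F
T | F | F
F | T | F
T | T | F
Every row is false.

Yes, it is a contradiction.


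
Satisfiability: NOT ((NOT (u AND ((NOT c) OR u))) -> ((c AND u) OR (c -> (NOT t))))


Search for a satisfying assignment over {c, t, u}.
Try c=T, t=T, u=F: the formula evaluates to T.
A satisfying assignment exists.

Satisfiable.


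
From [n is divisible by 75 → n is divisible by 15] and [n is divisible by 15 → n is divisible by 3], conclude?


Hypothetical syllogism: from (P → Q) and (Q → R), infer (P → R).
Chain the two implications through the shared middle term 'n is divisible by 15'.

n is divisible by 75 → n is divisible by 3


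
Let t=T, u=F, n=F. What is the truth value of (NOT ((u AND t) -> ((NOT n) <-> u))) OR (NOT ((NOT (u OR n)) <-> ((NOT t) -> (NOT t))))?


Substitute t=T, u=F, n=F:
… (earlier sub-steps elided)
(u AND t) -> ((NOT n) <-> u) = F -> F = T
NOT ((u AND t) -> ((NOT n) <-> u)) = F
u OR n = F OR F = F
NOT (u OR n) = T
NOT t = F
NOT t = F
(NOT t) -> (NOT t) = F -> F = T
(NOT (u OR n)) <-> ((NOT t) -> (NOT t)) = T <-> T = T
NOT ((NOT (u OR n)) <-> ((NOT t) -> (NOT t))) = F
(NOT ((u AND t) -> ((NOT n) <-> u))) OR (NOT ((NOT (u OR n)) <-> ((NOT t) -> (NOT t)))) = F OR F = F

F


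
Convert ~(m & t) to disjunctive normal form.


Step 1: Apply De Morgan: ¬(m ∧ t) = ¬m ∨ ¬t.

(~m) | (~t)


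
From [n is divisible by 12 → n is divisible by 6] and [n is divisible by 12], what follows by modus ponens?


Modus ponens: from (P → Q) and P, infer Q.
P = 'n is divisible by 12' is asserted, and P → Q holds, so Q follows.

n is divisible by 6.


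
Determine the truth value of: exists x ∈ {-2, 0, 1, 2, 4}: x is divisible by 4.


Evaluate the predicate on each element: -2:False, 0:True, 1:False, 2:False, 4:True.
Witness x = 0 satisfies the predicate.

True


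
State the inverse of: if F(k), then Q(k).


The inverse of (P → Q) is (¬P → ¬Q). It is equivalent to the converse, not to the original.
Here P = 'F(k)' and Q = 'Q(k)'.

If not (F(k)), then not (Q(k)).


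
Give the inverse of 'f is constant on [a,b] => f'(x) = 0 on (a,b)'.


The inverse of (P → Q) is (¬P → ¬Q). It is equivalent to the converse, not to the original.
Here P = 'f is constant on [a,b]' and Q = 'f'(x) = 0 on (a,b)'.

If not (f is constant on [a,b]), then not (f'(x) = 0 on (a,b)).


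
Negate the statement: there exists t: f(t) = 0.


¬(for all x: φ) = there exists x: ¬φ, and ¬(there exists x: φ) = for all x: ¬φ.
Apply to the existential statement.

for all t: NOT(f(t) = 0)


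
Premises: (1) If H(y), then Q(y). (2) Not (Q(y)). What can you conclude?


Modus tollens: from (P → Q) and ¬Q, infer ¬P.
Q = 'Q(y)' is denied; since P → Q, P must also fail.

Not (H(y)).


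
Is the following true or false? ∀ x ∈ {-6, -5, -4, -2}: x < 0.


Evaluate the predicate on each element: -6:T, -5:T, -4:T, -2:T.
Every element satisfies the predicate.

T


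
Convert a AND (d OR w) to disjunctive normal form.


Step 1: Distribute ∧ over ∨: a ∧ (d ∨ w) = (a ∧ d) ∨ (a ∧ w).

(a AND d) OR (a AND w)


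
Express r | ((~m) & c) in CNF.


Step 1: Distribute ∨ over ∧: r ∨ ((¬m) ∧ c) = (r ∨ (¬m)) ∧ (r ∨ c).

(r | (~m)) & (r | c)


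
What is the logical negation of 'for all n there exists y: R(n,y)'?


Negation flips each quantifier (∀↔∃) and negates the inner predicate.
¬(for all n there exists y: φ) = there exists n for all y: ¬φ.

there exists n for all y: NOT(R(n,y))


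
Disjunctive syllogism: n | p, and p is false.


Disjunctive syllogism: from (P ∨ Q) and ¬P, infer Q.
One disjunct, 'p', is ruled out; the other must hold.

n


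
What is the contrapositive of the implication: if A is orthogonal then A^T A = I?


The contrapositive of (P → Q) is (¬Q → ¬P); it is logically equivalent to the original.
Here P = 'A is orthogonal' and Q = 'A^T A = I'.

If not (A^T A = I), then not (A is orthogonal).


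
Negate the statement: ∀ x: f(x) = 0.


¬(∀ x: φ) = ∃ x: ¬φ, and ¬(∃ x: φ) = ∀ x: ¬φ.
Apply to the universal statement.

∃ x: ¬(f(x) = 0)


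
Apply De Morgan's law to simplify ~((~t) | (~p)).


De Morgan: the negation of a disjunction is the conjunction of the negations.
Distribute ~ across |, flipping it to &, and negate each literal.

t & p


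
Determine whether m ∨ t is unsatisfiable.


Truth table over {m, t}:
m | t | φ
---------
F | F | F
T | F | T
F | T | T
T | T | T
Satisfying assignment at row 2: m=T, t=F gives T.

No, it is not a contradiction.


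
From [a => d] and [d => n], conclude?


Hypothetical syllogism: from (P → Q) and (Q → R), infer (P → R).
Chain the two implications through the shared middle term 'd'.

a => n


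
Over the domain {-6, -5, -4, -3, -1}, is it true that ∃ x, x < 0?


Evaluate the predicate on each element: -6:T, -5:T, -4:T, -3:T, -1:T.
Witness x = -6 satisfies the predicate.

T


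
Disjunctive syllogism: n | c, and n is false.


Disjunctive syllogism: from (P ∨ Q) and ¬P, infer Q.
One disjunct, 'n', is ruled out; the other must hold.

c


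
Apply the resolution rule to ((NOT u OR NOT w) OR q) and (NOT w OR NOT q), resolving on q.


The clauses contain complementary literals q and NOTq.
Resolution eliminates this pair and disjoins the remaining literals (merging duplicates).

(NOT u OR NOT w)


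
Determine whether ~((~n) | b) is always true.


Build the truth table over {b, n}:
b | n | φ
---------
False | False | False
True | False | False
False | True | True
True | True | False
Counterexample at row 1: with b=False, n=False, the formula is False.

No, it is not a tautology.


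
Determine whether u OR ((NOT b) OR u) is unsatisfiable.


Truth table over {b, u}:
b | u | φ
---------
F | F | T
T | F | F
F | T | T
T | T | T
Satisfying assignment at row 1: b=F, u=F gives T.

No, it is not a contradiction.


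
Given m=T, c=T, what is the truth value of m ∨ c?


Disjunction is false only when both operands are false.
Substitute: m=T, c=T.
T ∨ T evaluates to T.

T


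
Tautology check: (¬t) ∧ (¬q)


Build the truth table over {q, t}:
q | t | φ
---------
F | F | T
T | F | F
F | T | F
T | T | F
Counterexample at row 2: with q=T, t=F, the formula is F.

No, it is not a tautology.


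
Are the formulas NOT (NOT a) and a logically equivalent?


Compare truth tables:
a | φ | ψ
---------
F | F | F
T | T | T
The columns φ and ψ agree on every row.

Yes, they are logically equivalent.


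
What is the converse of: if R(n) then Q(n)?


The converse of (P → Q) is (Q → P). It is not in general equivalent to the original.
Here P = 'R(n)' and Q = 'Q(n)'.

If Q(n), then R(n).


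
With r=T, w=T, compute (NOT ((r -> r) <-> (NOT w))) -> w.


Substitute r=T, w=T:
r -> r = T -> T = T
NOT w = F
(r -> r) <-> (NOT w) = T <-> F = F
NOT ((r -> r) <-> (NOT w)) = T
(NOT ((r -> r) <-> (NOT w))) -> w = T -> T = T

T


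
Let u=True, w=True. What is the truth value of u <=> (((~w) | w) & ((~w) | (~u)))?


Substitute u=True, w=True:
~w = False
(~w) | w = False | True = True
~w = False
~u = False
(~w) | (~u) = False | False = False
((~w) | w) & ((~w) | (~u)) = True & False = False
u <=> (((~w) | w) & ((~w) | (~u))) = True <=> False = False

False


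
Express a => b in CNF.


Step 1: Rewrite a → b as ¬a ∨ b.

(~a) | b


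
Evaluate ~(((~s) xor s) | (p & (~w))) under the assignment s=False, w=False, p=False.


Substitute s=False, w=False, p=False:
~s = True
(~s) xor s = True xor False = True
~w = True
p & (~w) = False & True = False
((~s) xor s) | (p & (~w)) = True | False = True
~(((~s) xor s) | (p & (~w))) = False

False


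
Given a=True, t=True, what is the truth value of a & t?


Conjunction is true only when both operands are true.
Substitute: a=True, t=True.
True & True evaluates to True.

True


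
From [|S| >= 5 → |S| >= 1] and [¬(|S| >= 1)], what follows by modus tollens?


Modus tollens: from (P → Q) and ¬Q, infer ¬P.
Q = '|S| >= 1' is denied; since P → Q, P must also fail.

Not (|S| >= 5).


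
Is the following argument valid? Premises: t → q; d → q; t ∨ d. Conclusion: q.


This matches the form of proof by cases: the conclusion follows in every model of the premises.

Valid.


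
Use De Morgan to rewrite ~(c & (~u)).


De Morgan: the negation of a conjunction is the disjunction of the negations.
Distribute ~ across &, flipping it to |, and negate each literal.

(~c) | u


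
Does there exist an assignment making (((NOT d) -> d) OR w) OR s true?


Search for a satisfying assignment over {d, s, w}.
Try d=T, s=F, w=F: the formula evaluates to T.
A satisfying assignment exists.

Satisfiable.


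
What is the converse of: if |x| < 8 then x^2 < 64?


The converse of (P → Q) is (Q → P). It is not in general equivalent to the original.
Here P = '|x| < 8' and Q = 'x^2 < 64'.

If x^2 < 64, then |x| < 8.


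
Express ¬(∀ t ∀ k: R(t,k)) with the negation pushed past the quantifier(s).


Negation flips each quantifier (∀↔∃) and negates the inner predicate.
¬(∀ t ∀ k: φ) = ∃ t ∃ k: ¬φ.

∃ t ∃ k: ¬(R(t,k))


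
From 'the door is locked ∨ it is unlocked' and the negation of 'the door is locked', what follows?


Disjunctive syllogism: from (P ∨ Q) and ¬P, infer Q.
One disjunct, 'the door is locked', is ruled out; the other must hold.

it is unlocked


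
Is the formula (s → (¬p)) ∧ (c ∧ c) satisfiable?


Search for a satisfying assignment over {c, p, s}.
Try c=T, p=F, s=F: the formula evaluates to T.
A satisfying assignment exists.

Satisfiable.


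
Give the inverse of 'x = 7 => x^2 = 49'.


The inverse of (P → Q) is (¬P → ¬Q). It is equivalent to the converse, not to the original.
Here P = 'x = 7' and Q = 'x^2 = 49'.

If not (x = 7), then not (x^2 = 49).


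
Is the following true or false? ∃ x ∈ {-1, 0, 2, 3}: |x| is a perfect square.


Evaluate the predicate on each element: -1:T, 0:T, 2:F, 3:F.
Witness x = -1 satisfies the predicate.

T


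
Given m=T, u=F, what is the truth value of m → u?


Implication is false only when antecedent is true and consequent is false.
Substitute: m=T, u=F.
T → F evaluates to F.

F


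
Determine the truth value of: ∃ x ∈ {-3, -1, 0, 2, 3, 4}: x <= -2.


Evaluate the predicate on each element: -3:T, -1:F, 0:F, 2:F, 3:F, 4:F.
Witness x = -3 satisfies the predicate.

T


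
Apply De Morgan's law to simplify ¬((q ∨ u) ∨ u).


De Morgan: the negation of a disjunction is the conjunction of the negations.
Distribute ¬ across ∨, flipping it to ∧, and negate each literal.

((¬q) ∧ (¬u)) ∧ (¬u)


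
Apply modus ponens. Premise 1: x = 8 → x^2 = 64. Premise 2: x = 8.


Modus ponens: from (P → Q) and P, infer Q.
P = 'x = 8' is asserted, and P → Q holds, so Q follows.

x^2 = 64.


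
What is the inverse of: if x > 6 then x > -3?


The inverse of (P → Q) is (¬P → ¬Q). It is equivalent to the converse, not to the original.
Here P = 'x > 6' and Q = 'x > -3'.

If not (x > 6), then not (x > -3).


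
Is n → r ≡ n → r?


Compare truth tables:
n | r | φ | ψ
-------------
F | F | T | T
T | F | F | F
F | T | T | T
T | T | T | T
The columns φ and ψ agree on every row.

Yes, they are logically equivalent.


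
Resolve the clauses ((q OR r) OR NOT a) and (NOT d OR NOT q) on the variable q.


The clauses contain complementary literals q and NOTq.
Resolution eliminates this pair and disjoins the remaining literals (merging duplicates).

((NOT a OR r) OR NOT d)


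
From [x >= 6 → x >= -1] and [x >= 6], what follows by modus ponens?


Modus ponens: from (P → Q) and P, infer Q.
P = 'x >= 6' is asserted, and P → Q holds, so Q follows.

x >= -1.


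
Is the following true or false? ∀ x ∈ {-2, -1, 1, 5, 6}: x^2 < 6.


Evaluate the predicate on each element: -2:T, -1:T, 1:T, 5:F, 6:F.
Counterexample x = 5 fails the predicate.

F


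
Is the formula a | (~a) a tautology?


Build the truth table over {a}:
a | φ
-----
False | True
True | True
Every row evaluates to true.

Yes, it is a tautology.


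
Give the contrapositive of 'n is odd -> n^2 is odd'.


The contrapositive of (P → Q) is (¬Q → ¬P); it is logically equivalent to the original.
Here P = 'n is odd' and Q = 'n^2 is odd'.

If not (n^2 is odd), then not (n is odd).


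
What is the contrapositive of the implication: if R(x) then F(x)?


The contrapositive of (P → Q) is (¬Q → ¬P); it is logically equivalent to the original.
Here P = 'R(x)' and Q = 'F(x)'.

If not (F(x)), then not (R(x)).


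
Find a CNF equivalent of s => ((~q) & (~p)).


Step 1: Rewrite s → ((¬q) ∧ (¬p)) as ¬s ∨ ((¬q) ∧ (¬p)).
Step 2: Distribute ∨ over ∧.

((~s) | (~q)) & ((~s) | (~p))


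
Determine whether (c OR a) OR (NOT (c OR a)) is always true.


Build the truth table over {a, c}:
a | c | φ
---------
F | F | T
T | F | T
F | T | T
T | T | T
Every row evaluates to true.

Yes, it is a tautology.


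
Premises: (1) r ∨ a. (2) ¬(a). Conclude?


Disjunctive syllogism: from (P ∨ Q) and ¬P, infer Q.
One disjunct, 'a', is ruled out; the other must hold.

r


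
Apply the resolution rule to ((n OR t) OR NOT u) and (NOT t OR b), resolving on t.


The clauses contain complementary literals t and NOTt.
Resolution eliminates this pair and disjoins the remaining literals (merging duplicates).

((NOT u OR n) OR b)


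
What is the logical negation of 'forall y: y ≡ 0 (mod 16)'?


¬(forall x: φ) = exists x: ¬φ, and ¬(exists x: φ) = forall x: ¬φ.
Apply to the universal statement.

exists y: ~(y ≡ 0 (mod 16))


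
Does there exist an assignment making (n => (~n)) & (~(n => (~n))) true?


Check all 2 assignments over {n}:
n | φ
-----
False | False
True | False
No assignment makes the formula true.

Unsatisfiable.


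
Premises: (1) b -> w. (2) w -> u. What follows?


Hypothetical syllogism: from (P → Q) and (Q → R), infer (P → R).
Chain the two implications through the shared middle term 'w'.

b -> u


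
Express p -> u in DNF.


Step 1: Rewrite p → u as ¬p ∨ u.

(NOT p) OR u


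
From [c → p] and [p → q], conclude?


Hypothetical syllogism: from (P → Q) and (Q → R), infer (P → R).
Chain the two implications through the shared middle term 'p'.

c → q


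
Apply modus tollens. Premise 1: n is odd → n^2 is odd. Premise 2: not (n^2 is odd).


Modus tollens: from (P → Q) and ¬Q, infer ¬P.
Q = 'n^2 is odd' is denied; since P → Q, P must also fail.

Not (n is odd).


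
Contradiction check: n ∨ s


Truth table over {n, s}:
n | s | φ
---------
F | F | F
T | F | T
F | T | T
T | T | T
Satisfying assignment at row 2: n=T, s=F gives T.

No, it is not a contradiction.


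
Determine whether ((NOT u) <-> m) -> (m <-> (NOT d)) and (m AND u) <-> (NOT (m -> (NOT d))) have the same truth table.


Compare truth tables:
d | m | u | φ | ψ
-----------------
F | F | F | T | T
T | F | F | T | T
F | T | F | T | T
T | T | F | F | F
F | F | T | F | T
T | F | T | T | T
F | T | T | T | F
T | T | T | T | T
They differ at row 5 (d=F, m=F, u=T): φ=F but ψ=T.

No, they are not logically equivalent.


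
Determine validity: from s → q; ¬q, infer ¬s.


This matches the form of modus tollens: the conclusion follows in every model of the premises.

Valid.


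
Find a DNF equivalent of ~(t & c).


Step 1: Apply De Morgan: ¬(t ∧ c) = ¬t ∨ ¬c.

(~t) | (~c)


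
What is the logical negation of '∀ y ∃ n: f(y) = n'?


Negation flips each quantifier (∀↔∃) and negates the inner predicate.
¬(∀ y ∃ n: φ) = ∃ y ∀ n: ¬φ.

∃ y ∀ n: ¬(f(y) = n)


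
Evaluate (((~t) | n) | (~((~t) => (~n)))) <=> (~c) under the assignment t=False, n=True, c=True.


Substitute t=False, n=True, c=True:
~t = True
(~t) | n = True | True = True
~t = True
~n = False
(~t) => (~n) = True => False = False
~((~t) => (~n)) = True
((~t) | n) | (~((~t) => (~n))) = True | True = True
~c = False
(((~t) | n) | (~((~t) => (~n)))) <=> (~c) = True <=> False = False

False


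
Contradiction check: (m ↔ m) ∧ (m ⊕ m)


Truth table over {m}:
m | φ
-----
F | F
T | F
Every row is false.

Yes, it is a contradiction.


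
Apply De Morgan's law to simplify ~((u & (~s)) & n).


De Morgan: the negation of a conjunction is the disjunction of the negations.
Distribute ~ across &, flipping it to |, and negate each literal.

((~u) | s) | (~n)


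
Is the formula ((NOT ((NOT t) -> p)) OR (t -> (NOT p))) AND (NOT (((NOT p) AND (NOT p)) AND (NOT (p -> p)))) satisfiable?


Search for a satisfying assignment over {p, t}.
Try p=F, t=F: the formula evaluates to T.
A satisfying assignment exists.

Satisfiable.


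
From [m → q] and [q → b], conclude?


Hypothetical syllogism: from (P → Q) and (Q → R), infer (P → R).
Chain the two implications through the shared middle term 'q'.

m → b


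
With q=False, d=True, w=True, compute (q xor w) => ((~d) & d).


Substitute q=False, d=True, w=True:
q xor w = False xor True = True
~d = False
(~d) & d = False & True = False
(q xor w) => ((~d) & d) = True => False = False

False


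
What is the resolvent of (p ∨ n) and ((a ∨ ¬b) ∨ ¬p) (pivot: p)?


The clauses contain complementary literals p and ¬p.
Resolution eliminates this pair and disjoins the remaining literals (merging duplicates).

((n ∨ ¬b) ∨ a)


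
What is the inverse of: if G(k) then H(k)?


The inverse of (P → Q) is (¬P → ¬Q). It is equivalent to the converse, not to the original.
Here P = 'G(k)' and Q = 'H(k)'.

If not (G(k)), then not (H(k)).


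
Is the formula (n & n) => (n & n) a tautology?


Build the truth table over {n}:
n | φ
-----
False | True
True | True
Every row evaluates to true.

Yes, it is a tautology.


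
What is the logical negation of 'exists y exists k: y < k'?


Negation flips each quantifier (∀↔∃) and negates the inner predicate.
¬(exists y exists k: φ) = forall y forall k: ¬φ.

forall y forall k: ~(y < k)


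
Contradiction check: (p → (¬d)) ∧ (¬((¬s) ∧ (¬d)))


Truth table over {d, p, s}:
d | p | s | φ
-------------
F | F | F | F
T | F | F | T
F | T | F | F
T | T | F | F
F | F | T | T
T | F | T | T
F | T | T | T
T | T | T | F
Satisfying assignment at row 2: d=T, p=F, s=F gives T.

No, it is not a contradiction.


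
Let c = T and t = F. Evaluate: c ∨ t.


Disjunction is false only when both operands are false.
Substitute: c=T, t=F.
T ∨ F evaluates to T.

T


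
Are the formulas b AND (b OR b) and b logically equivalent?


Compare truth tables:
b | φ | ψ
---------
F | F | F
T | T | T
The columns φ and ψ agree on every row.

Yes, they are logically equivalent.


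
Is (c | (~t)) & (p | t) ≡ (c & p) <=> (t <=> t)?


Compare truth tables:
c | p | t | φ | ψ
-----------------
False | False | False | False | False
True | False | False | False | False
False | True | False | True | False
True | True | False | True | True
False | False | True | False | False
True | False | True | True | False
False | True | True | False | False
True | True | True | True | True
They differ at row 3 (c=False, p=True, t=False): φ=True but ψ=False.

No, they are not logically equivalent.


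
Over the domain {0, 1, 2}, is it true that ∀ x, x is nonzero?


Evaluate the predicate on each element: 0:F, 1:T, 2:T.
Counterexample x = 0 fails the predicate.

F


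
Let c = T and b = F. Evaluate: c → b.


Implication is false only when antecedent is true and consequent is false.
Substitute: c=T, b=F.
T → F evaluates to F.

F


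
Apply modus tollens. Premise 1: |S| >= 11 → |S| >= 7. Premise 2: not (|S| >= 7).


Modus tollens: from (P → Q) and ¬Q, infer ¬P.
Q = '|S| >= 7' is denied; since P → Q, P must also fail.

Not (|S| >= 11).


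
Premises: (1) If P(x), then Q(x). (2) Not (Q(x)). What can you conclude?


Modus tollens: from (P → Q) and ¬Q, infer ¬P.
Q = 'Q(x)' is denied; since P → Q, P must also fail.

Not (P(x)).


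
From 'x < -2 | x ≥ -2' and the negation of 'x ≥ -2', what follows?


Disjunctive syllogism: from (P ∨ Q) and ¬P, infer Q.
One disjunct, 'x ≥ -2', is ruled out; the other must hold.

x < -2


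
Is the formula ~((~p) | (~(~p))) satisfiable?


Check all 2 assignments over {p}:
p | φ
-----
False | False
True | False
No assignment makes the formula true.

Unsatisfiable.


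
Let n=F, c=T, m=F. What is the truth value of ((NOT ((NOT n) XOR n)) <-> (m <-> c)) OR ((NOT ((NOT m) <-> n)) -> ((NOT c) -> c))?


Substitute n=F, c=T, m=F:
… (earlier sub-steps elided)
NOT ((NOT n) XOR n) = F
m <-> c = F <-> T = F
(NOT ((NOT n) XOR n)) <-> (m <-> c) = F <-> F = T
NOT m = T
(NOT m) <-> n = T <-> F = F
NOT ((NOT m) <-> n) = T
NOT c = F
(NOT c) -> c = F -> T = T
(NOT ((NOT m) <-> n)) -> ((NOT c) -> c) = T -> T = T
((NOT ((NOT n) XOR n)) <-> (m <-> c)) OR ((NOT ((NOT m) <-> n)) -> ((NOT c) -> c)) = T OR T = T

T


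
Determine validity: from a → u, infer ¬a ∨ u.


This matches the form of material implication: the conclusion follows in every model of the premises.

Valid.


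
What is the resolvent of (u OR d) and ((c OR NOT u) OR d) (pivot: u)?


The clauses contain complementary literals u and NOTu.
Resolution eliminates this pair and disjoins the remaining literals (merging duplicates).

(d OR c)


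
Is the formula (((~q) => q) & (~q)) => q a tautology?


Build the truth table over {q}:
q | φ
-----
False | True
True | True
Every row evaluates to true.

Yes, it is a tautology.


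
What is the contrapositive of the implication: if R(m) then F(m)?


The contrapositive of (P → Q) is (¬Q → ¬P); it is logically equivalent to the original.
Here P = 'R(m)' and Q = 'F(m)'.

If not (F(m)), then not (R(m)).


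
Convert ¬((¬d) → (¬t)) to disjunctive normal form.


Step 1: Rewrite implication then negate: ¬(¬(¬d) ∨ (¬t)) = (¬d) ∧ ¬(¬t).
Step 2: Eliminate any double negations (¬¬X = X).

(¬d) ∧ t


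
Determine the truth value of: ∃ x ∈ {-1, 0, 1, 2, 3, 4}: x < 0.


Evaluate the predicate on each element: -1:T, 0:F, 1:F, 2:F, 3:F, 4:F.
Witness x = -1 satisfies the predicate.

T


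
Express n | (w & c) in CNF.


Step 1: Distribute ∨ over ∧: n ∨ (w ∧ c) = (n ∨ w) ∧ (n ∨ c).

(n | w) & (n | c)


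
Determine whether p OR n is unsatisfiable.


Truth table over {n, p}:
n | p | φ
---------
F | F | F
T | F | T
F | T | T
T | T | T
Satisfying assignment at row 2: n=T, p=F gives T.

No, it is not a contradiction.


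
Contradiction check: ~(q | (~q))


Truth table over {q}:
q | φ
-----
False | False
True | False
Every row is false.

Yes, it is a contradiction.


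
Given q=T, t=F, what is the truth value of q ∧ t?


Conjunction is true only when both operands are true.
Substitute: q=T, t=F.
T ∧ F evaluates to F.

F


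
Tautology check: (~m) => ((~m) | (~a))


Build the truth table over {a, m}:
a | m | φ
---------
False | False | True
True | False | True
False | True | True
True | True | True
Every row evaluates to true.

Yes, it is a tautology.


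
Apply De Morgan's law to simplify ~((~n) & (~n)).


De Morgan: the negation of a conjunction is the disjunction of the negations.
Distribute ~ across &, flipping it to |, and negate each literal.

n | n


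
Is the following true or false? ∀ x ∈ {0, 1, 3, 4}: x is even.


Evaluate the predicate on each element: 0:T, 1:F, 3:F, 4:T.
Counterexample x = 1 fails the predicate.

F


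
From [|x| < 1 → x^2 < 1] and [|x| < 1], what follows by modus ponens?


Modus ponens: from (P → Q) and P, infer Q.
P = '|x| < 1' is asserted, and P → Q holds, so Q follows.

x^2 < 1.


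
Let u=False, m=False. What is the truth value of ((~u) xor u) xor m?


Substitute u=False, m=False:
~u = True
(~u) xor u = True xor False = True
((~u) xor u) xor m = True xor False = True

True


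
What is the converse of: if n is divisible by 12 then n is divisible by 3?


The converse of (P → Q) is (Q → P). It is not in general equivalent to the original.
Here P = 'n is divisible by 12' and Q = 'n is divisible by 3'.

If n is divisible by 3, then n is divisible by 12.


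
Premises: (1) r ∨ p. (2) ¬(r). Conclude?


Disjunctive syllogism: from (P ∨ Q) and ¬P, infer Q.
One disjunct, 'r', is ruled out; the other must hold.

p


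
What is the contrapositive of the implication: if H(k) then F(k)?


The contrapositive of (P → Q) is (¬Q → ¬P); it is logically equivalent to the original.
Here P = 'H(k)' and Q = 'F(k)'.

If not (F(k)), then not (H(k)).


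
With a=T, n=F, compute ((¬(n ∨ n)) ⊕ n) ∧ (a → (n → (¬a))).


Substitute a=T, n=F:
n ∨ n = F ∨ F = F
¬(n ∨ n) = T
(¬(n ∨ n)) ⊕ n = T ⊕ F = T
¬a = F
n → (¬a) = F → F = T
a → (n → (¬a)) = T → T = T
((¬(n ∨ n)) ⊕ n) ∧ (a → (n → (¬a))) = T ∧ T = T

T


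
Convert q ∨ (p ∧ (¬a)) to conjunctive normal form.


Step 1: Distribute ∨ over ∧: q ∨ (p ∧ (¬a)) = (q ∨ p) ∧ (q ∨ (¬a)).

(q ∨ p) ∧ (q ∨ (¬a))


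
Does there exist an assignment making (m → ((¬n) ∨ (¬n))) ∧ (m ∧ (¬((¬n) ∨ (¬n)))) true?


Check all 4 assignments over {m, n}:
m | n | φ
---------
F | F | F
T | F | F
F | T | F
T | T | F
No assignment makes the formula true.

Unsatisfiable.


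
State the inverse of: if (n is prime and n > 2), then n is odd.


The inverse of (P → Q) is (¬P → ¬Q). It is equivalent to the converse, not to the original.
Here P = '(n is prime and n > 2)' and Q = 'n is odd'.

If not ((n is prime and n > 2)), then not (n is odd).


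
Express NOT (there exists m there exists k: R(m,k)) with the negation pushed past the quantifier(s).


Negation flips each quantifier (∀↔∃) and negates the inner predicate.
¬(there exists m there exists k: φ) = for all m for all k: ¬φ.

for all m for all k: NOT(R(m,k))


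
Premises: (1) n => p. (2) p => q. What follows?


Hypothetical syllogism: from (P → Q) and (Q → R), infer (P → R).
Chain the two implications through the shared middle term 'p'.

n => q


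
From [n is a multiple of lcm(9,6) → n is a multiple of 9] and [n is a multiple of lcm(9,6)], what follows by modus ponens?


Modus ponens: from (P → Q) and P, infer Q.
P = 'n is a multiple of lcm(9,6)' is asserted, and P → Q holds, so Q follows.

n is a multiple of 9.


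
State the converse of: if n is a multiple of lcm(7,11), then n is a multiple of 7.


The converse of (P → Q) is (Q → P). It is not in general equivalent to the original.
Here P = 'n is a multiple of lcm(7,11)' and Q = 'n is a multiple of 7'.

If n is a multiple of 7, then n is a multiple of lcm(7,11).


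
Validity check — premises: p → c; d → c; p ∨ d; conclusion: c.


This matches the form of proof by cases: the conclusion follows in every model of the premises.

Valid.


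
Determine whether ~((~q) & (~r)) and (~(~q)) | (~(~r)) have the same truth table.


Compare truth tables:
q | r | φ | ψ
-------------
False | False | False | False
True | False | True | True
False | True | True | True
True | True | True | True
The columns φ and ψ agree on every row.

Yes, they are logically equivalent.


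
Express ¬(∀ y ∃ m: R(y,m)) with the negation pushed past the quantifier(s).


Negation flips each quantifier (∀↔∃) and negates the inner predicate.
¬(∀ y ∃ m: φ) = ∃ y ∀ m: ¬φ.

∃ y ∀ m: ¬(R(y,m))


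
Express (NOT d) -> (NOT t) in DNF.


Step 1: Rewrite (¬d) → (¬t) as ¬(¬d) ∨ (¬t).
Step 2: Eliminate any double negations (¬¬X = X).

d OR (NOT t)


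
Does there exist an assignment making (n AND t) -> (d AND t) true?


Search for a satisfying assignment over {d, n, t}.
Try d=F, n=F, t=F: the formula evaluates to T.
A satisfying assignment exists.

Satisfiable.


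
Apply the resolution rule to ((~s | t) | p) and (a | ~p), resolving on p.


The clauses contain complementary literals p and ~p.
Resolution eliminates this pair and disjoins the remaining literals (merging duplicates).

((t | ~s) | a)


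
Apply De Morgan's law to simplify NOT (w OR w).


De Morgan: the negation of a disjunction is the conjunction of the negations.
Distribute NOT across OR, flipping it to AND, and negate each literal.

(NOT w) AND (NOT w)


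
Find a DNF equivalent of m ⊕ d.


Step 1: m ⊕ d is true exactly when they disagree: (m ∧ ¬d) ∨ (¬m ∧ d).

(m ∧ (¬d)) ∨ ((¬m) ∧ d)


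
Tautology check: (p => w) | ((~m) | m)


Build the truth table over {m, p, w}:
m | p | w | φ
-------------
False | False | False | True
True | False | False | True
False | True | False | True
True | True | False | True
False | False | True | True
True | False | True | True
False | True | True | True
True | True | True | True
Every row evaluates to true.

Yes, it is a tautology.


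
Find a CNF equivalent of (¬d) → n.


Step 1: Rewrite (¬d) → n as ¬(¬d) ∨ n.
Step 2: Eliminate any double negations (¬¬X = X).

d ∨ n


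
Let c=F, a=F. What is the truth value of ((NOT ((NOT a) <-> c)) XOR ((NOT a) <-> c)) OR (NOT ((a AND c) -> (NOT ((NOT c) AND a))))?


Substitute c=F, a=F:
… (earlier sub-steps elided)
NOT a = T
(NOT a) <-> c = T <-> F = F
(NOT ((NOT a) <-> c)) XOR ((NOT a) <-> c) = T XOR F = T
a AND c = F AND F = F
NOT c = T
(NOT c) AND a = T AND F = F
NOT ((NOT c) AND a) = T
(a AND c) -> (NOT ((NOT c) AND a)) = F -> T = T
NOT ((a AND c) -> (NOT ((NOT c) AND a))) = F
((NOT ((NOT a) <-> c)) XOR ((NOT a) <-> c)) OR (NOT ((a AND c) -> (NOT ((NOT c) AND a)))) = T OR F = T

T


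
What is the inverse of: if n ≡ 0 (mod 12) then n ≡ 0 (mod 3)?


The inverse of (P → Q) is (¬P → ¬Q). It is equivalent to the converse, not to the original.
Here P = 'n ≡ 0 (mod 12)' and Q = 'n ≡ 0 (mod 3)'.

If not (n ≡ 0 (mod 12)), then not (n ≡ 0 (mod 3)).


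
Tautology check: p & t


Build the truth table over {p, t}:
p | t | φ
---------
False | False | False
True | False | False
False | True | False
True | True | True
Counterexample at row 1: with p=False, t=False, the formula is False.

No, it is not a tautology.


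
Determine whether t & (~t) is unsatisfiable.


Truth table over {t}:
t | φ
-----
False | False
True | False
Every row is false.

Yes, it is a contradiction.


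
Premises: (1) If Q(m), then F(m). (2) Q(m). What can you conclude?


Modus ponens: from (P → Q) and P, infer Q.
P = 'Q(m)' is asserted, and P → Q holds, so Q follows.

F(m).


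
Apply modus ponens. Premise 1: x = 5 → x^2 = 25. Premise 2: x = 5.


Modus ponens: from (P → Q) and P, infer Q.
P = 'x = 5' is asserted, and P → Q holds, so Q follows.

x^2 = 25.
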